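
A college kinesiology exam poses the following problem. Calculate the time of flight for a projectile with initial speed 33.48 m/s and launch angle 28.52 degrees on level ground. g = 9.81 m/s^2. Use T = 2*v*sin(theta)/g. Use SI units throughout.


T = 2*v*sin(theta)/g
sin(theta) = sin(28.52 deg) = 0.4775
T = 2*33.48*0.4775 / 9.81
T = 31.9711 / 9.81 = 3.259 s

3.259 s


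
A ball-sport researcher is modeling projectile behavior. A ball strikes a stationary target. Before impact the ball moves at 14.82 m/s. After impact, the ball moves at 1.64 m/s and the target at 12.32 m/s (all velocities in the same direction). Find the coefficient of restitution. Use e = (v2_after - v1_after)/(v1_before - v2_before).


e = (v2_after - v1_after) / (v1_before - v2_before)
Numerator = 12.32 - 1.64 = 10.68
Denominator = 14.82 - 0 = 14.82
e = 10.68 / 14.82 = 0.7206

0.7206


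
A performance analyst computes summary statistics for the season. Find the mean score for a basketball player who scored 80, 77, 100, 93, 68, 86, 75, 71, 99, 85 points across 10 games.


Average = sum / n
Sum = 834
Average = 834 / 10 = 83.4

83.4


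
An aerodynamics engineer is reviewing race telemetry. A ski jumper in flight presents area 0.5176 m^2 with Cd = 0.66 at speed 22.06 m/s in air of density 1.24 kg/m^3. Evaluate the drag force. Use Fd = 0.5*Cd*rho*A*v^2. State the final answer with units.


Fd = 0.5 * Cd * rho * A * v^2
Fd = 0.5 * 0.66 * 1.24 * 0.5176 * 22.06^2
v^2 = 486.6436
Fd = 0.5 * 0.66 * 1.24 * 0.5176 * 486.6436 = 103.072 N

103.072 N


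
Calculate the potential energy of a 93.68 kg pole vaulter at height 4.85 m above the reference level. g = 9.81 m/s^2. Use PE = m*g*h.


PE = m * g * h
PE = 93.68 * 9.81 * 4.85
PE = 919.0008 * 4.85 = 4457.1539 J

4457.1539 J


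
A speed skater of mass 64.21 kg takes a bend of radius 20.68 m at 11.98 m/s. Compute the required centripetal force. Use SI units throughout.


Fc = m * v^2 / r
v^2 = 11.98^2 = 143.5204
Fc = 64.21 * 143.5204 / 20.68
Fc = 9215.4449 / 20.68 = 445.6211 N

445.6211 N


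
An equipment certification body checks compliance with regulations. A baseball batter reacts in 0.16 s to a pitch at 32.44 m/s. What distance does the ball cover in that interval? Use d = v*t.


d = v * t
d = 32.44 * 0.16
d = 5.1904 m

5.1904 m


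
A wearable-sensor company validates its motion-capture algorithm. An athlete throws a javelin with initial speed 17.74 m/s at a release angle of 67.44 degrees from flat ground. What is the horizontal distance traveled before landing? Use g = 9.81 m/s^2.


R = v^2 * sin(2*theta) / g
Convert angle to radians: theta = 67.44 deg = 1.1771 rad
sin(2*theta) = sin(2.3541) = 0.7086
R = 17.74^2 * 0.7086 / 9.81
R = 314.7076 * 0.7086 / 9.81 = 22.7316 m

22.7316 m


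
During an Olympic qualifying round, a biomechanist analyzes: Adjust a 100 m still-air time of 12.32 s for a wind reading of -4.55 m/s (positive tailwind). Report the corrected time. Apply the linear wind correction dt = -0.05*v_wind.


dt = -0.05 * v_wind = -0.05 * -4.55 = 0.2275 s
t_corrected = t_still + dt = 12.32 + (0.2275)
t_corrected = 12.5475 s

12.5475 s


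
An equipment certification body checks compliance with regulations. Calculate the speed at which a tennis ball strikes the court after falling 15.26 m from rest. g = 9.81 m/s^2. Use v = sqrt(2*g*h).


v = sqrt(2 * g * h)
v = sqrt(2 * 9.81 * 15.26)
v = sqrt(299.4012) = 17.3032 m/s

17.3032 m/s


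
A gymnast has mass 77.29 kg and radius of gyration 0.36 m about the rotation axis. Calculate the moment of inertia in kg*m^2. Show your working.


I = m * k^2
I = 77.29 * 0.36^2
I = 77.29 * 0.1296 = 10.0168 kg*m^2

10.0168 kg*m^2


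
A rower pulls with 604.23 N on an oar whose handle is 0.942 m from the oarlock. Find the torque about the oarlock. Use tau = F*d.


tau = F * d
tau = 604.23 * 0.942
tau = 569.1847 N*m

569.1847 N*m


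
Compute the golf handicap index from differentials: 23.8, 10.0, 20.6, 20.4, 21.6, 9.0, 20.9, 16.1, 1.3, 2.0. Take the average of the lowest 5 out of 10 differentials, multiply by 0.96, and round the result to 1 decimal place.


All differentials: 23.8, 10.0, 20.6, 20.4, 21.6, 9.0, 20.9, 16.1, 1.3, 2.0
Sorted: 1.3, 2.0, 9.0, 10.0, 16.1, 20.4, 20.6, 20.9, 21.6, 23.8
Best 5: 1.3, 2.0, 9.0, 10.0, 16.1
Average of best = 38.4 / 5 = 7.68
Raw index = 7.68 * 0.96 = 7.3728
Handicap index = round(7.3728, 1) = 7.4

7.4


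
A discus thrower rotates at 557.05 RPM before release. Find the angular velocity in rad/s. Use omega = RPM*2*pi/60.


omega = RPM * 2 * pi / 60
omega = 557.05 * 2 * 3.14159 / 60
omega = 3500.0484 / 60 = 58.3341 rad/s

58.3341 rad/s


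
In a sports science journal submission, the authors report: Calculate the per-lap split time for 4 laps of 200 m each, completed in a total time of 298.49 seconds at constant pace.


Split time = total_time / n_laps = 298.49 / 4
Split time = 74.6225 s per lap

74.6225 s


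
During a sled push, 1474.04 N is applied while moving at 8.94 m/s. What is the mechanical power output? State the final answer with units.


P = F * v
P = 1474.04 * 8.94
P = 13177.9176 W

13177.9176 W


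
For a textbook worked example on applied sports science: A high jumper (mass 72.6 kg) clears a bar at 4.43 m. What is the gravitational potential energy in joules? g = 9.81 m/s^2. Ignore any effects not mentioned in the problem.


PE = m * g * h
PE = 72.6 * 9.81 * 4.43
PE = 712.206 * 4.43 = 3155.0726 J

3155.0726 J


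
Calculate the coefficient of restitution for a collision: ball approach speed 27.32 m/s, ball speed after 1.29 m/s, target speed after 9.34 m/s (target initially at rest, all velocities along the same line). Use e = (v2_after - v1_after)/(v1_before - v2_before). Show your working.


e = (v2_after - v1_after) / (v1_before - v2_before)
Numerator = 9.34 - 1.29 = 8.05
Denominator = 27.32 - 0 = 27.32
e = 8.05 / 27.32 = 0.2947

0.2947


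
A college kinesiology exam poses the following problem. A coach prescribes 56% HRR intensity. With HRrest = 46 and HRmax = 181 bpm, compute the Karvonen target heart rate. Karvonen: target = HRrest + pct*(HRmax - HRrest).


Target = HRrest + pct*(HRmax - HRrest)
Heart rate reserve = HRmax - HRrest = 181 - 46 = 135 bpm
Fraction = 56% = 0.56
Target = 46 + 0.56 * 135
Target = 46 + 75.6 = 121.6 bpm

121.6 bpm


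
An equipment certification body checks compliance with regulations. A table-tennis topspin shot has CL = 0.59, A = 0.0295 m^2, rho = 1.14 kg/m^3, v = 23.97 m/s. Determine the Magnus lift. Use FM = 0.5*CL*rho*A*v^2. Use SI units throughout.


FM = 0.5 * CL * rho * A * v^2
FM = 0.5 * 0.59 * 1.14 * 0.0295 * 23.97^2
v^2 = 574.5609
FM = 0.5 * 0.59 * 1.14 * 0.0295 * 574.5609 = 5.7001 N

5.7001 N


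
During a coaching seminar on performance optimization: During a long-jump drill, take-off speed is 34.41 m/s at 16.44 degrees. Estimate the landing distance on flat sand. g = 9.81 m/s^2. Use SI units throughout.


R = v^2 * sin(2*theta) / g
Convert angle to radians: theta = 16.44 deg = 0.2869 rad
sin(2*theta) = sin(0.5739) = 0.5429
R = 34.41^2 * 0.5429 / 9.81
R = 1184.0481 * 0.5429 / 9.81 = 65.5247 m

65.5247 m


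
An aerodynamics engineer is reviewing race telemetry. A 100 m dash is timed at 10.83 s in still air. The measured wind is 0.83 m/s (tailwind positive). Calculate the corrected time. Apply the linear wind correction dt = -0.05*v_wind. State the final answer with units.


dt = -0.05 * v_wind = -0.05 * 0.83 = -0.0415 s
t_corrected = t_still + dt = 10.83 + (-0.0415)
t_corrected = 10.7885 s

10.7885 s


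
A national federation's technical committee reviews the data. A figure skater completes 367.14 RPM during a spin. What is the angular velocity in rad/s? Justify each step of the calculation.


omega = RPM * 2 * pi / 60
omega = 367.14 * 2 * 3.14159 / 60
omega = 2306.8087 / 60 = 38.4468 rad/s

38.4468 rad/s


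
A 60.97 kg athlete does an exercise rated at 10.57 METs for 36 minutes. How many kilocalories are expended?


kcal = MET * mass * time_hr
Convert time: 36 min = 0.6 hr
kcal = 10.57 * 60.97 * 0.6
kcal = 386.6717 kcal

386.6717 kcal


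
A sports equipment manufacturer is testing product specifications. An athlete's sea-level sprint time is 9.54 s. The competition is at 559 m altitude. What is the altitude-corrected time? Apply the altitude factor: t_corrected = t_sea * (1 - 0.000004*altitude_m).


Correction factor = 1 - 0.000004 * 559 = 0.997764
t_corrected = t_sea * factor = 9.54 * 0.997764
t_corrected = 9.5187 s

9.5187 s


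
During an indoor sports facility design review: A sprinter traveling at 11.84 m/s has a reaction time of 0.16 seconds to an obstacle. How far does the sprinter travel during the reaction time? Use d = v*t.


d = v * t
d = 11.84 * 0.16
d = 1.8944 m

1.8944 m


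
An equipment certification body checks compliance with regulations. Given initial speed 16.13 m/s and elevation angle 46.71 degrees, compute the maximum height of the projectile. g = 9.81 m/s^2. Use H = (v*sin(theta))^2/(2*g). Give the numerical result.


H = (v*sin(theta))^2 / (2*g)
vy = v*sin(theta) = 16.13 * sin(46.71 deg) = 11.7409 m/s
H = vy^2 / (2*g) = 137.8489 / (2*9.81)
H = 137.8489 / 19.62 = 7.0259 m

7.0259 m


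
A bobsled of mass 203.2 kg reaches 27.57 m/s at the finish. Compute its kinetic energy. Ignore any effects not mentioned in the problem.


KE = 0.5 * m * v^2
KE = 0.5 * 203.2 * 27.57^2
KE = 0.5 * 203.2 * 760.1049 = 77226.6578 J

77226.6578 J


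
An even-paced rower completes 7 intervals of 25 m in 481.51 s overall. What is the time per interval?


Split time = total_time / n_laps = 481.51 / 7
Split time = 68.7871 s per lap

68.7871 s


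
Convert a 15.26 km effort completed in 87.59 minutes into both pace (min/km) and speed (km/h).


Pace = time / distance = 87.59 min / 15.26 km = 5.7398 min/km
Speed = distance / time_in_hours = 15.26 / 1.4598 hr
Speed = 10.4532 km/h

5.7398 min/km, 10.4532 km/h


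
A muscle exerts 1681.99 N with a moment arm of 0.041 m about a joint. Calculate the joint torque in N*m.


tau = F * d
tau = 1681.99 * 0.041
tau = 68.9616 N*m

68.9616 N*m


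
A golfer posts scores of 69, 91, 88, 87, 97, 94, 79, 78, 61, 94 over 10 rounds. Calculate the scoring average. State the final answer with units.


Average = sum / n
Sum = 838
Average = 838 / 10 = 83.8

83.8


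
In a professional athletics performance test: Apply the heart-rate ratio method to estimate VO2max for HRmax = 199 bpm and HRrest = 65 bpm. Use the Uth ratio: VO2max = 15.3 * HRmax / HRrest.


VO2max = 15.3 * HRmax / HRrest
VO2max = 15.3 * 199 / 65
VO2max = 3044.7 / 65 = 46.8415 mL/kg/min

46.8415 mL/kg/min


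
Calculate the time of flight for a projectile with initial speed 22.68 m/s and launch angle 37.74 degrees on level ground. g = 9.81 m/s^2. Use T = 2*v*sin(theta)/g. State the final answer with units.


T = 2*v*sin(theta)/g
sin(theta) = sin(37.74 deg) = 0.6121
T = 2*22.68*0.6121 / 9.81
T = 27.7639 / 9.81 = 2.8302 s

2.8302 s


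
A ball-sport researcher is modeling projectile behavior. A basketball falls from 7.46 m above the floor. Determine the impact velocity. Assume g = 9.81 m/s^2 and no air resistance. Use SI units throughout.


v = sqrt(2 * g * h)
v = sqrt(2 * 9.81 * 7.46)
v = sqrt(146.3652) = 12.0981 m/s

12.0981 m/s


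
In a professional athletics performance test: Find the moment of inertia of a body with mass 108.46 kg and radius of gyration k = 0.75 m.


I = m * k^2
I = 108.46 * 0.75^2
I = 108.46 * 0.5625 = 61.0087 kg*m^2

61.0087 kg*m^2


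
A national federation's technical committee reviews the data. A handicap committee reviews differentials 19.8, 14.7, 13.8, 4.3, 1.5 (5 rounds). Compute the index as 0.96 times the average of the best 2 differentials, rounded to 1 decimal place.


All differentials: 19.8, 14.7, 13.8, 4.3, 1.5
Sorted: 1.5, 4.3, 13.8, 14.7, 19.8
Best 2: 1.5, 4.3
Average of best = 5.8 / 2 = 2.9
Raw index = 2.9 * 0.96 = 2.784
Handicap index = round(2.784, 1) = 2.8

2.8


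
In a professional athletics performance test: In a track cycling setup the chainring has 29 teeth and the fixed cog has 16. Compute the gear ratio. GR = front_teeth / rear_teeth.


GR = front_teeth / rear_teeth
GR = 29 / 16
GR = 1.8125

1.8125


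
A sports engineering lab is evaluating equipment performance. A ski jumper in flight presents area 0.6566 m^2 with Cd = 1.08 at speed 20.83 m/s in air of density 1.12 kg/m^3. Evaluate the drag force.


Fd = 0.5 * Cd * rho * A * v^2
Fd = 0.5 * 1.08 * 1.12 * 0.6566 * 20.83^2
v^2 = 433.8889
Fd = 0.5 * 1.08 * 1.12 * 0.6566 * 433.8889 = 172.3024 N

172.3024 N


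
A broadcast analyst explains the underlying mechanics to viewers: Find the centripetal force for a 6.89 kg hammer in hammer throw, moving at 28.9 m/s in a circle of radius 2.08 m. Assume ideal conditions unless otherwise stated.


Fc = m * v^2 / r
v^2 = 28.9^2 = 835.21
Fc = 6.89 * 835.21 / 2.08
Fc = 5754.5969 / 2.08 = 2766.6331 N

2766.6331 N


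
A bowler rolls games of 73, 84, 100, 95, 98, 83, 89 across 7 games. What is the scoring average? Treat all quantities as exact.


Average = sum / n
Sum = 622
Average = 622 / 7 = 88.8571

88.8571


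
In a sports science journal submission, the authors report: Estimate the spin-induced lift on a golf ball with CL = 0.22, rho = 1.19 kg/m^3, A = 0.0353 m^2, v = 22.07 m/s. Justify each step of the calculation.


FM = 0.5 * CL * rho * A * v^2
FM = 0.5 * 0.22 * 1.19 * 0.0353 * 22.07^2
v^2 = 487.0849
FM = 0.5 * 0.22 * 1.19 * 0.0353 * 487.0849 = 2.2507 N

2.2507 N


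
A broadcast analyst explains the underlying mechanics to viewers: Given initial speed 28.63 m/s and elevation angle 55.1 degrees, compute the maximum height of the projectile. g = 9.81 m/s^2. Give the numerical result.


H = (v*sin(theta))^2 / (2*g)
vy = v*sin(theta) = 28.63 * sin(55.1 deg) = 23.4809 m/s
H = vy^2 / (2*g) = 551.3549 / (2*9.81)
H = 551.3549 / 19.62 = 28.1017 m

28.1017 m


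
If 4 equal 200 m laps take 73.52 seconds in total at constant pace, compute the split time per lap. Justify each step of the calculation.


Split time = total_time / n_laps = 73.52 / 4
Split time = 18.38 s per lap

18.38 s


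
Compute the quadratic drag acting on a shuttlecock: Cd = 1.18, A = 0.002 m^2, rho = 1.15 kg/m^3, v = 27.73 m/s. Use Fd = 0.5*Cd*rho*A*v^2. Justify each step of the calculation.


Fd = 0.5 * Cd * rho * A * v^2
Fd = 0.5 * 1.18 * 1.15 * 0.002 * 27.73^2
v^2 = 768.9529
Fd = 0.5 * 1.18 * 1.15 * 0.002 * 768.9529 = 1.0435 N

1.0435 N


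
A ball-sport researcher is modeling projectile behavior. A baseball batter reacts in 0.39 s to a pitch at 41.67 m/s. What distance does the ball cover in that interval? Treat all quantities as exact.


d = v * t
d = 41.67 * 0.39
d = 16.2513 m

16.2513 m


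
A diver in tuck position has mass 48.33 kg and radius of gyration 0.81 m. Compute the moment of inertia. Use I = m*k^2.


I = m * k^2
I = 48.33 * 0.81^2
I = 48.33 * 0.6561 = 31.7093 kg*m^2

31.7093 kg*m^2


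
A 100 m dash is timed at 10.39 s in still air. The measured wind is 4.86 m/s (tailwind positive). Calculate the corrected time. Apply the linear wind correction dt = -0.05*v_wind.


dt = -0.05 * v_wind = -0.05 * 4.86 = -0.243 s
t_corrected = t_still + dt = 10.39 + (-0.243)
t_corrected = 10.147 s

10.147 s


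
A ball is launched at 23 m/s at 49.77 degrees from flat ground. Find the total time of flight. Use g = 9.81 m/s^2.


T = 2*v*sin(theta)/g
sin(theta) = sin(49.77 deg) = 0.7635
T = 2*23*0.7635 / 9.81
T = 35.1191 / 9.81 = 3.5799 s

3.5799 s


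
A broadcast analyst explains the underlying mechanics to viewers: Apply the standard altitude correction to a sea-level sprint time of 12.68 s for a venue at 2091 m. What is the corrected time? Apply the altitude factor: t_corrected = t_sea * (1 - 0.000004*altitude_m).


Correction factor = 1 - 0.000004 * 2091 = 0.991636
t_corrected = t_sea * factor = 12.68 * 0.991636
t_corrected = 12.5739 s

12.5739 s


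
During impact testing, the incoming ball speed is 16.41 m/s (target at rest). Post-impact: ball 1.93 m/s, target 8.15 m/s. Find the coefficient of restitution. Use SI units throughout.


e = (v2_after - v1_after) / (v1_before - v2_before)
Numerator = 8.15 - 1.93 = 6.22
Denominator = 16.41 - 0 = 16.41
e = 6.22 / 16.41 = 0.379

0.379


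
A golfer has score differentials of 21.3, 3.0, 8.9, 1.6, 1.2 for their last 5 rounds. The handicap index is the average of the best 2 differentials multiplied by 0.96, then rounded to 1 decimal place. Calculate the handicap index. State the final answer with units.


All differentials: 21.3, 3.0, 8.9, 1.6, 1.2
Sorted: 1.2, 1.6, 3.0, 8.9, 21.3
Best 2: 1.2, 1.6
Average of best = 2.8 / 2 = 1.4
Raw index = 1.4 * 0.96 = 1.344
Handicap index = round(1.344, 1) = 1.3

1.3


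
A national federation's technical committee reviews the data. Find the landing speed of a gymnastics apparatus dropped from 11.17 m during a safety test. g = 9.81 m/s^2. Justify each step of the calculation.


v = sqrt(2 * g * h)
v = sqrt(2 * 9.81 * 11.17)
v = sqrt(219.1554) = 14.8039 m/s

14.8039 m/s


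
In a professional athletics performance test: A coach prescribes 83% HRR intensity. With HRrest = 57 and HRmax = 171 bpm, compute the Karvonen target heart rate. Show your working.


Target = HRrest + pct*(HRmax - HRrest)
Heart rate reserve = HRmax - HRrest = 171 - 57 = 114 bpm
Fraction = 83% = 0.83
Target = 57 + 0.83 * 114
Target = 57 + 94.62 = 151.62 bpm

151.62 bpm


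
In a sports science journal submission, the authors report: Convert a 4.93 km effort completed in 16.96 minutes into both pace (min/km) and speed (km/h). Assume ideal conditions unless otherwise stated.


Pace = time / distance = 16.96 min / 4.93 km = 3.4402 min/km
Speed = distance / time_in_hours = 4.93 / 0.2827 hr
Speed = 17.441 km/h

3.4402 min/km, 17.441 km/h


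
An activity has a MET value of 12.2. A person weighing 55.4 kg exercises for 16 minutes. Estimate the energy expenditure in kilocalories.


kcal = MET * mass * time_hr
Convert time: 16 min = 0.2667 hr
kcal = 12.2 * 55.4 * 0.2667
kcal = 180.2347 kcal

180.2347 kcal


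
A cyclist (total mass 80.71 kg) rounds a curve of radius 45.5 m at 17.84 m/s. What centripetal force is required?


Fc = m * v^2 / r
v^2 = 17.84^2 = 318.2656
Fc = 80.71 * 318.2656 / 45.5
Fc = 25687.2166 / 45.5 = 564.5542 N

564.5542 N


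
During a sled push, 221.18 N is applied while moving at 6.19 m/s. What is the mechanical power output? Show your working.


P = F * v
P = 221.18 * 6.19
P = 1369.1042 W

1369.1042 W


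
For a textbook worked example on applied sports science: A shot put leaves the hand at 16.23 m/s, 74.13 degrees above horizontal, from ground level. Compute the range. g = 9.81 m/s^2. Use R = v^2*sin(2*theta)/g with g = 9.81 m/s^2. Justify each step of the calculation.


R = v^2 * sin(2*theta) / g
Convert angle to radians: theta = 74.13 deg = 1.2938 rad
sin(2*theta) = sin(2.5876) = 0.5261
R = 16.23^2 * 0.5261 / 9.81
R = 263.4129 * 0.5261 / 9.81 = 14.1256 m

14.1256 m


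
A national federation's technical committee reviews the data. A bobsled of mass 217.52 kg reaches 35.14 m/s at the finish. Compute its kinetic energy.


KE = 0.5 * m * v^2
KE = 0.5 * 217.52 * 35.14^2
KE = 0.5 * 217.52 * 1234.8196 = 134298.9797 J

134298.9797 J


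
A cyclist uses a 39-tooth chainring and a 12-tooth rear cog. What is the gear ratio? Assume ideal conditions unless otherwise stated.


GR = front_teeth / rear_teeth
GR = 39 / 12
GR = 3.25

3.25


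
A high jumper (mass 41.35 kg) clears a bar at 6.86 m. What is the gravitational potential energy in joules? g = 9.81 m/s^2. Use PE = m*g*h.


PE = m * g * h
PE = 41.35 * 9.81 * 6.86
PE = 405.6435 * 6.86 = 2782.7144 J

2782.7144 J


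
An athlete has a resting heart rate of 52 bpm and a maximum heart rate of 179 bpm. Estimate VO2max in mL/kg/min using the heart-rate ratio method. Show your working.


VO2max = 15.3 * HRmax / HRrest
VO2max = 15.3 * 179 / 52
VO2max = 2738.7 / 52 = 52.6673 mL/kg/min

52.6673 mL/kg/min


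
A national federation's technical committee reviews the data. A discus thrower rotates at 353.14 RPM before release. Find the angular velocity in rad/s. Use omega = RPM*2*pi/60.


omega = RPM * 2 * pi / 60
omega = 353.14 * 2 * 3.14159 / 60
omega = 2218.8441 / 60 = 36.9807 rad/s

36.9807 rad/s


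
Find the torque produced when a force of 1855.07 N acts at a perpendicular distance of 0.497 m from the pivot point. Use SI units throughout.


tau = F * d
tau = 1855.07 * 0.497
tau = 921.9698 N*m

921.9698 N*m


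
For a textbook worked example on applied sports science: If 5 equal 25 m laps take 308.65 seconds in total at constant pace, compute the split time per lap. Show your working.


Split time = total_time / n_laps = 308.65 / 5
Split time = 61.73 s per lap

61.73 s


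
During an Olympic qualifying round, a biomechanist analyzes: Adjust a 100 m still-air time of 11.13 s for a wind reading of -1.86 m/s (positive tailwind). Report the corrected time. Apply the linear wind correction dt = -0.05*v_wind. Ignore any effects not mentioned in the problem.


dt = -0.05 * v_wind = -0.05 * -1.86 = 0.093 s
t_corrected = t_still + dt = 11.13 + (0.093)
t_corrected = 11.223 s

11.223 s


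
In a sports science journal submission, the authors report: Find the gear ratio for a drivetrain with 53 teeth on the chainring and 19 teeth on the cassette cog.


GR = front_teeth / rear_teeth
GR = 53 / 19
GR = 2.7895

2.7895


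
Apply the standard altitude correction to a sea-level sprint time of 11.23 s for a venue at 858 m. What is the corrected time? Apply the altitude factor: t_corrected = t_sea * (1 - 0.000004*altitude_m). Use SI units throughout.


Correction factor = 1 - 0.000004 * 858 = 0.996568
t_corrected = t_sea * factor = 11.23 * 0.996568
t_corrected = 11.1915 s

11.1915 s


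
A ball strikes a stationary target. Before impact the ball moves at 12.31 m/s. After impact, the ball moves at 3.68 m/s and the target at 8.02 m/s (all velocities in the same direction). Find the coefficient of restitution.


e = (v2_after - v1_after) / (v1_before - v2_before)
Numerator = 8.02 - 3.68 = 4.34
Denominator = 12.31 - 0 = 12.31
e = 4.34 / 12.31 = 0.3526

0.3526


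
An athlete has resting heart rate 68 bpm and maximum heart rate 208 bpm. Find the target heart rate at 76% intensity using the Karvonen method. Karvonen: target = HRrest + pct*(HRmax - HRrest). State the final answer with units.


Target = HRrest + pct*(HRmax - HRrest)
Heart rate reserve = HRmax - HRrest = 208 - 68 = 140 bpm
Fraction = 76% = 0.76
Target = 68 + 0.76 * 140
Target = 68 + 106.4 = 174.4 bpm

174.4 bpm


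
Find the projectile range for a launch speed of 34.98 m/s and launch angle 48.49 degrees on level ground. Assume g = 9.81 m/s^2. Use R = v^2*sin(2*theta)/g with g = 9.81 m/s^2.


R = v^2 * sin(2*theta) / g
Convert angle to radians: theta = 48.49 deg = 0.8463 rad
sin(2*theta) = sin(1.6926) = 0.9926
R = 34.98^2 * 0.9926 / 9.81
R = 1223.6004 * 0.9926 / 9.81 = 123.8055 m

123.8055 m


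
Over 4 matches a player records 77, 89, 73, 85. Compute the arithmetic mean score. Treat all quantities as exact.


Average = sum / n
Sum = 324
Average = 324 / 4 = 81

81


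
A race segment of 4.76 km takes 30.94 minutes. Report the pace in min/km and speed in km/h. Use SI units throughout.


Pace = time / distance = 30.94 min / 4.76 km = 6.5 min/km
Speed = distance / time_in_hours = 4.76 / 0.5157 hr
Speed = 9.2308 km/h

6.5 min/km, 9.2308 km/h


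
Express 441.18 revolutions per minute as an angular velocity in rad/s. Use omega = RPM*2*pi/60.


omega = RPM * 2 * pi / 60
omega = 441.18 * 2 * 3.14159 / 60
omega = 2772.0157 / 60 = 46.2003 rad/s

46.2003 rad/s


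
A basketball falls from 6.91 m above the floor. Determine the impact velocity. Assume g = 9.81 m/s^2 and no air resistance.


v = sqrt(2 * g * h)
v = sqrt(2 * 9.81 * 6.91)
v = sqrt(135.5742) = 11.6436 m/s

11.6436 m/s


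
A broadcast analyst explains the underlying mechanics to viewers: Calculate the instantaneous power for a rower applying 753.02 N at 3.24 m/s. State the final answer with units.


P = F * v
P = 753.02 * 3.24
P = 2439.7848 W

2439.7848 W


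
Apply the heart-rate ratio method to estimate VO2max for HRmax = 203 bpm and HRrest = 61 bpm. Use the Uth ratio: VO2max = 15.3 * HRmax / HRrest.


VO2max = 15.3 * HRmax / HRrest
VO2max = 15.3 * 203 / 61
VO2max = 3105.9 / 61 = 50.9164 mL/kg/min

50.9164 mL/kg/min


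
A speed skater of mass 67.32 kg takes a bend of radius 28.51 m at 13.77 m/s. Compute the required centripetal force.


Fc = m * v^2 / r
v^2 = 13.77^2 = 189.6129
Fc = 67.32 * 189.6129 / 28.51
Fc = 12764.7404 / 28.51 = 447.7285 N

447.7285 N


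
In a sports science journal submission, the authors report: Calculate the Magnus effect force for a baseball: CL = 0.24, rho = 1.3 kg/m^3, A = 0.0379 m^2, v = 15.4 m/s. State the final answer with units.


FM = 0.5 * CL * rho * A * v^2
FM = 0.5 * 0.24 * 1.3 * 0.0379 * 15.4^2
v^2 = 237.16
FM = 0.5 * 0.24 * 1.3 * 0.0379 * 237.16 = 1.4022 N

1.4022 N


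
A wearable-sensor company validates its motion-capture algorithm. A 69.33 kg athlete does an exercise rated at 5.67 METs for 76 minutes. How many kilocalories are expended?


kcal = MET * mass * time_hr
Convert time: 76 min = 1.2667 hr
kcal = 5.67 * 69.33 * 1.2667
kcal = 497.9281 kcal

497.9281 kcal


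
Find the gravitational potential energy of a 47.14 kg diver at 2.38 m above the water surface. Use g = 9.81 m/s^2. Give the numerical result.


PE = m * g * h
PE = 47.14 * 9.81 * 2.38
PE = 462.4434 * 2.38 = 1100.6153 J

1100.6153 J


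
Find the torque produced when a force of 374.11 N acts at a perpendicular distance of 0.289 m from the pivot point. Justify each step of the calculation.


tau = F * d
tau = 374.11 * 0.289
tau = 108.1178 N*m

108.1178 N*m


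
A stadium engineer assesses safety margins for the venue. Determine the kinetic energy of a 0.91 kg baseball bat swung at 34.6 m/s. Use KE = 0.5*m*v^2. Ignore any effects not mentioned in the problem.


KE = 0.5 * m * v^2
KE = 0.5 * 0.91 * 34.6^2
KE = 0.5 * 0.91 * 1197.16 = 544.7078 J

544.7078 J


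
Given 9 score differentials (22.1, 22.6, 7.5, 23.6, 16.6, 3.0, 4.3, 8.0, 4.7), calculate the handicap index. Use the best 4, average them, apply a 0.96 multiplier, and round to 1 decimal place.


All differentials: 22.1, 22.6, 7.5, 23.6, 16.6, 3.0, 4.3, 8.0, 4.7
Sorted: 3.0, 4.3, 4.7, 7.5, 8.0, 16.6, 22.1, 22.6, 23.6
Best 4: 3.0, 4.3, 4.7, 7.5
Average of best = 19.5 / 4 = 4.875
Raw index = 4.875 * 0.96 = 4.68
Handicap index = round(4.68, 1) = 4.7

4.7


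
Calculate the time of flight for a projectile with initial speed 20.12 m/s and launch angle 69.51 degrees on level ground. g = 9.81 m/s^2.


T = 2*v*sin(theta)/g
sin(theta) = sin(69.51 deg) = 0.9367
T = 2*20.12*0.9367 / 9.81
T = 37.6941 / 9.81 = 3.8424 s

3.8424 s


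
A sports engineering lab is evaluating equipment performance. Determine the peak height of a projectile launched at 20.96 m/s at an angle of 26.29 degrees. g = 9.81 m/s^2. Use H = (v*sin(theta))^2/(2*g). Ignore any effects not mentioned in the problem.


H = (v*sin(theta))^2 / (2*g)
vy = v*sin(theta) = 20.96 * sin(26.29 deg) = 9.2835 m/s
H = vy^2 / (2*g) = 86.1832 / (2*9.81)
H = 86.1832 / 19.62 = 4.3926 m

4.3926 m


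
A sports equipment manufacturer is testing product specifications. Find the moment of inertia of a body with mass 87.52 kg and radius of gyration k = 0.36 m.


I = m * k^2
I = 87.52 * 0.36^2
I = 87.52 * 0.1296 = 11.3426 kg*m^2

11.3426 kg*m^2


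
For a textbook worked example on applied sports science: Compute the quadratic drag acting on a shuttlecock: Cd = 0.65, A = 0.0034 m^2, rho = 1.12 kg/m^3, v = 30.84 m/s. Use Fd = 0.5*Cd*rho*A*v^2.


Fd = 0.5 * Cd * rho * A * v^2
Fd = 0.5 * 0.65 * 1.12 * 0.0034 * 30.84^2
v^2 = 951.1056
Fd = 0.5 * 0.65 * 1.12 * 0.0034 * 951.1056 = 1.1771 N

1.1771 N


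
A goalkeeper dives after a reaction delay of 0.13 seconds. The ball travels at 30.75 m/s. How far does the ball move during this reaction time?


d = v * t
d = 30.75 * 0.13
d = 3.9975 m

3.9975 m


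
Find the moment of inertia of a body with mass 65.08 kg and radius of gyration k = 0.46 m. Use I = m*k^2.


I = m * k^2
I = 65.08 * 0.46^2
I = 65.08 * 0.2116 = 13.7709 kg*m^2

13.7709 kg*m^2


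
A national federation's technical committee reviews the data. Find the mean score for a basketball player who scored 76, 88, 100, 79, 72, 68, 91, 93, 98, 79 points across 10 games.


Average = sum / n
Sum = 844
Average = 844 / 10 = 84.4

84.4


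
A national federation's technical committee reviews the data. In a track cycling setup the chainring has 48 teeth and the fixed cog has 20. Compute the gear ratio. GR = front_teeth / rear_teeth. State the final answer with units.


GR = front_teeth / rear_teeth
GR = 48 / 20
GR = 2.4

2.4


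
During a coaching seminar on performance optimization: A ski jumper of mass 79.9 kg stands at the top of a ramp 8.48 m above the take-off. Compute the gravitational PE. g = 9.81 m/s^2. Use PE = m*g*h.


PE = m * g * h
PE = 79.9 * 9.81 * 8.48
PE = 783.819 * 8.48 = 6646.7851 J

6646.7851 J


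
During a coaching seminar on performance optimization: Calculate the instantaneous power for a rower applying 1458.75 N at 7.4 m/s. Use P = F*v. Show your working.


P = F * v
P = 1458.75 * 7.4
P = 10794.75 W

10794.75 W


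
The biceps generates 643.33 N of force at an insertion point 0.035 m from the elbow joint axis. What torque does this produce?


tau = F * d
tau = 643.33 * 0.035
tau = 22.5166 N*m

22.5166 N*m


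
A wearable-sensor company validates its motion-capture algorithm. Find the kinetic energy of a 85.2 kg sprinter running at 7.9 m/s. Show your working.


KE = 0.5 * m * v^2
KE = 0.5 * 85.2 * 7.9^2
KE = 0.5 * 85.2 * 62.41 = 2658.666 J

2658.666 J


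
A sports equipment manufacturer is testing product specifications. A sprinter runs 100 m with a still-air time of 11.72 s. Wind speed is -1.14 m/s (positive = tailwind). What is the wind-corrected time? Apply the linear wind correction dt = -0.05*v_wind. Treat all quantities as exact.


dt = -0.05 * v_wind = -0.05 * -1.14 = 0.057 s
t_corrected = t_still + dt = 11.72 + (0.057)
t_corrected = 11.777 s

11.777 s


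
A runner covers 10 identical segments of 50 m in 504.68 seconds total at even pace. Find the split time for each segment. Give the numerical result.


Split time = total_time / n_laps = 504.68 / 10
Split time = 50.468 s per lap

50.468 s


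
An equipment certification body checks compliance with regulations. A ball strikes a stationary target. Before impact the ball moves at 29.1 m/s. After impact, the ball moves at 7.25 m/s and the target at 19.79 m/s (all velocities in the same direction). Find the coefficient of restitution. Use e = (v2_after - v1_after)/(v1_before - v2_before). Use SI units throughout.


e = (v2_after - v1_after) / (v1_before - v2_before)
Numerator = 19.79 - 7.25 = 12.54
Denominator = 29.1 - 0 = 29.1
e = 12.54 / 29.1 = 0.4309

0.4309


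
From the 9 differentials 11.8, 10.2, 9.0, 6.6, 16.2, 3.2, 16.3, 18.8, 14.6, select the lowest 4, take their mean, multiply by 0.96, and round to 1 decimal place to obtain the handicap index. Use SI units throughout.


All differentials: 11.8, 10.2, 9.0, 6.6, 16.2, 3.2, 16.3, 18.8, 14.6
Sorted: 3.2, 6.6, 9.0, 10.2, 11.8, 14.6, 16.2, 16.3, 18.8
Best 4: 3.2, 6.6, 9.0, 10.2
Average of best = 29 / 4 = 7.25
Raw index = 7.25 * 0.96 = 6.96
Handicap index = round(6.96, 1) = 7.0

7.0


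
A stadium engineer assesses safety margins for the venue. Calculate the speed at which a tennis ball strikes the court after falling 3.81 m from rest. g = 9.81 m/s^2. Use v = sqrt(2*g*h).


v = sqrt(2 * g * h)
v = sqrt(2 * 9.81 * 3.81)
v = sqrt(74.7522) = 8.6459 m/s

8.6459 m/s


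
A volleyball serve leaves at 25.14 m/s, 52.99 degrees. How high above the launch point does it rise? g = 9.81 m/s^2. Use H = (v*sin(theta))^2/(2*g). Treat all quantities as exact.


H = (v*sin(theta))^2 / (2*g)
vy = v*sin(theta) = 25.14 * sin(52.99 deg) = 20.0751 m/s
H = vy^2 / (2*g) = 403.0079 / (2*9.81)
H = 403.0079 / 19.62 = 20.5407 m

20.5407 m


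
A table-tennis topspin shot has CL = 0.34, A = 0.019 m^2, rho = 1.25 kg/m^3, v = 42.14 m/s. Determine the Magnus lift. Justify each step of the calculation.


FM = 0.5 * CL * rho * A * v^2
FM = 0.5 * 0.34 * 1.25 * 0.019 * 42.14^2
v^2 = 1775.7796
FM = 0.5 * 0.34 * 1.25 * 0.019 * 1775.7796 = 7.1697 N

7.1697 N


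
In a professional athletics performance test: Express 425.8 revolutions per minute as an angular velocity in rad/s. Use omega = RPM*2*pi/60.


omega = RPM * 2 * pi / 60
omega = 425.8 * 2 * 3.14159 / 60
omega = 2675.3803 / 60 = 44.5897 rad/s

44.5897 rad/s


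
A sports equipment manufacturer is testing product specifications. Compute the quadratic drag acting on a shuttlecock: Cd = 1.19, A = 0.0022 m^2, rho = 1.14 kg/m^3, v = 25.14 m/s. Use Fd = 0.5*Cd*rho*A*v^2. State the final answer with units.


Fd = 0.5 * Cd * rho * A * v^2
Fd = 0.5 * 1.19 * 1.14 * 0.0022 * 25.14^2
v^2 = 632.0196
Fd = 0.5 * 1.19 * 1.14 * 0.0022 * 632.0196 = 0.9431 N

0.9431 N


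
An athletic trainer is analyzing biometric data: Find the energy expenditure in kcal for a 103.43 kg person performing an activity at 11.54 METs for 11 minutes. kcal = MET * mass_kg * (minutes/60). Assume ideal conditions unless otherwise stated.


kcal = MET * mass * time_hr
Convert time: 11 min = 0.1833 hr
kcal = 11.54 * 103.43 * 0.1833
kcal = 218.8234 kcal

218.8234 kcal


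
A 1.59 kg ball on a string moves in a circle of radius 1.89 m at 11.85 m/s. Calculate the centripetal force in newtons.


Fc = m * v^2 / r
v^2 = 11.85^2 = 140.4225
Fc = 1.59 * 140.4225 / 1.89
Fc = 223.2718 / 1.89 = 118.1332 N

118.1332 N


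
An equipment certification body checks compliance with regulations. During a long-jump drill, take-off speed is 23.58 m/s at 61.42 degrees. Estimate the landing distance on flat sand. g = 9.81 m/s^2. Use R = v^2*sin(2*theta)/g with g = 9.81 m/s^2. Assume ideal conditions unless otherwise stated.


R = v^2 * sin(2*theta) / g
Convert angle to radians: theta = 61.42 deg = 1.072 rad
sin(2*theta) = sin(2.144) = 0.8402
R = 23.58^2 * 0.8402 / 9.81
R = 556.0164 * 0.8402 / 9.81 = 47.6206 m

47.6206 m


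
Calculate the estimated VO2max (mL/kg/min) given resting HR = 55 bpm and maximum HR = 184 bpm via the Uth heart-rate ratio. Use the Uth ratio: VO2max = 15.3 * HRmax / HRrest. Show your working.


VO2max = 15.3 * HRmax / HRrest
VO2max = 15.3 * 184 / 55
VO2max = 2815.2 / 55 = 51.1855 mL/kg/min

51.1855 mL/kg/min


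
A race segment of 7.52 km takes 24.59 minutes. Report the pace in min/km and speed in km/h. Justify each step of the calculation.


Pace = time / distance = 24.59 min / 7.52 km = 3.2699 min/km
Speed = distance / time_in_hours = 7.52 / 0.4098 hr
Speed = 18.3489 km/h

3.2699 min/km, 18.3489 km/h


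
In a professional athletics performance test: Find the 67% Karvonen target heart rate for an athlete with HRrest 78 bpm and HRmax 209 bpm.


Target = HRrest + pct*(HRmax - HRrest)
Heart rate reserve = HRmax - HRrest = 209 - 78 = 131 bpm
Fraction = 67% = 0.67
Target = 78 + 0.67 * 131
Target = 78 + 87.77 = 165.77 bpm

165.77 bpm


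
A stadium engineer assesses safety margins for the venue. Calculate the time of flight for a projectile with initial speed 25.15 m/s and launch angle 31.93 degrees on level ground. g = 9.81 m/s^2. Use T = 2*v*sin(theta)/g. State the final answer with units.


T = 2*v*sin(theta)/g
sin(theta) = sin(31.93 deg) = 0.5289
T = 2*25.15*0.5289 / 9.81
T = 26.6028 / 9.81 = 2.7118 s

2.7118 s


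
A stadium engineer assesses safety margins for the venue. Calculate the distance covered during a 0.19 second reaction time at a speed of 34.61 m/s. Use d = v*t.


d = v * t
d = 34.61 * 0.19
d = 6.5759 m

6.5759 m


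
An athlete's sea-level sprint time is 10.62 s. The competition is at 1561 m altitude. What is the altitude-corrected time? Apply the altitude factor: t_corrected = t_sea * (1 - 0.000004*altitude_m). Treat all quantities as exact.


Correction factor = 1 - 0.000004 * 1561 = 0.993756
t_corrected = t_sea * factor = 10.62 * 0.993756
t_corrected = 10.5537 s

10.5537 s


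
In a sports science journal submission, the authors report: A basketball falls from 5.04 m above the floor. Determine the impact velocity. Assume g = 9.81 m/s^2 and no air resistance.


v = sqrt(2 * g * h)
v = sqrt(2 * 9.81 * 5.04)
v = sqrt(98.8848) = 9.9441 m/s

9.9441 m/s


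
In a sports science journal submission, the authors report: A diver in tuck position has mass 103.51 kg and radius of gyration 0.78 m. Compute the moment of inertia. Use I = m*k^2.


I = m * k^2
I = 103.51 * 0.78^2
I = 103.51 * 0.6084 = 62.9755 kg*m^2

62.9755 kg*m^2


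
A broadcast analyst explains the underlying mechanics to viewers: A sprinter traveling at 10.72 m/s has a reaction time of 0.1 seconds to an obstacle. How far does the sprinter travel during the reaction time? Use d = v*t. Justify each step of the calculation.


d = v * t
d = 10.72 * 0.1
d = 1.072 m

1.072 m


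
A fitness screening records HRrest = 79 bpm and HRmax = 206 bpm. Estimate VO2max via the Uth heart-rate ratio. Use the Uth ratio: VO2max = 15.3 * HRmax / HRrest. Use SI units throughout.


VO2max = 15.3 * HRmax / HRrest
VO2max = 15.3 * 206 / 79
VO2max = 3151.8 / 79 = 39.8962 mL/kg/min

39.8962 mL/kg/min


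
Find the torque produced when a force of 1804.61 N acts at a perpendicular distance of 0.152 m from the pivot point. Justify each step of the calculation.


tau = F * d
tau = 1804.61 * 0.152
tau = 274.3007 N*m

274.3007 N*m


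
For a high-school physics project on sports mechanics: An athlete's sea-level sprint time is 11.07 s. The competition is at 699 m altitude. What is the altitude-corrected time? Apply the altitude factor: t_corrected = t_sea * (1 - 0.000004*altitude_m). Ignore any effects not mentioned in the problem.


Correction factor = 1 - 0.000004 * 699 = 0.997204
t_corrected = t_sea * factor = 11.07 * 0.997204
t_corrected = 11.039 s

11.039 s


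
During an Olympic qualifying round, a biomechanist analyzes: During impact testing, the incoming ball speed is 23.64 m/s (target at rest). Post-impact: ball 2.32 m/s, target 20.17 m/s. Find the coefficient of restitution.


e = (v2_after - v1_after) / (v1_before - v2_before)
Numerator = 20.17 - 2.32 = 17.85
Denominator = 23.64 - 0 = 23.64
e = 17.85 / 23.64 = 0.7551

0.7551


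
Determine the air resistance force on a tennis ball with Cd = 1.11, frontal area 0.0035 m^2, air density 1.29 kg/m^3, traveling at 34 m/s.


Fd = 0.5 * Cd * rho * A * v^2
Fd = 0.5 * 1.11 * 1.29 * 0.0035 * 34^2
v^2 = 1156
Fd = 0.5 * 1.11 * 1.29 * 0.0035 * 1156 = 2.8967 N

2.8967 N


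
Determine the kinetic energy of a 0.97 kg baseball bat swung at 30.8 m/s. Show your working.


KE = 0.5 * m * v^2
KE = 0.5 * 0.97 * 30.8^2
KE = 0.5 * 0.97 * 948.64 = 460.0904 J

460.0904 J


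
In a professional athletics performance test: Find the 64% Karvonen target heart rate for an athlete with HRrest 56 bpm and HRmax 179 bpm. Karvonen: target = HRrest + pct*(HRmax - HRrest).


Target = HRrest + pct*(HRmax - HRrest)
Heart rate reserve = HRmax - HRrest = 179 - 56 = 123 bpm
Fraction = 64% = 0.64
Target = 56 + 0.64 * 123
Target = 56 + 78.72 = 134.72 bpm

134.72 bpm


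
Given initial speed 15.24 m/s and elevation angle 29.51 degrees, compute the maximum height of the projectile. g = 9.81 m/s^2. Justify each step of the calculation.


H = (v*sin(theta))^2 / (2*g)
vy = v*sin(theta) = 15.24 * sin(29.51 deg) = 7.5068 m/s
H = vy^2 / (2*g) = 56.3528 / (2*9.81)
H = 56.3528 / 19.62 = 2.8722 m

2.8722 m


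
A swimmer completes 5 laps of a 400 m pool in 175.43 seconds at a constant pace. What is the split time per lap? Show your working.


Split time = total_time / n_laps = 175.43 / 5
Split time = 35.086 s per lap

35.086 s
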